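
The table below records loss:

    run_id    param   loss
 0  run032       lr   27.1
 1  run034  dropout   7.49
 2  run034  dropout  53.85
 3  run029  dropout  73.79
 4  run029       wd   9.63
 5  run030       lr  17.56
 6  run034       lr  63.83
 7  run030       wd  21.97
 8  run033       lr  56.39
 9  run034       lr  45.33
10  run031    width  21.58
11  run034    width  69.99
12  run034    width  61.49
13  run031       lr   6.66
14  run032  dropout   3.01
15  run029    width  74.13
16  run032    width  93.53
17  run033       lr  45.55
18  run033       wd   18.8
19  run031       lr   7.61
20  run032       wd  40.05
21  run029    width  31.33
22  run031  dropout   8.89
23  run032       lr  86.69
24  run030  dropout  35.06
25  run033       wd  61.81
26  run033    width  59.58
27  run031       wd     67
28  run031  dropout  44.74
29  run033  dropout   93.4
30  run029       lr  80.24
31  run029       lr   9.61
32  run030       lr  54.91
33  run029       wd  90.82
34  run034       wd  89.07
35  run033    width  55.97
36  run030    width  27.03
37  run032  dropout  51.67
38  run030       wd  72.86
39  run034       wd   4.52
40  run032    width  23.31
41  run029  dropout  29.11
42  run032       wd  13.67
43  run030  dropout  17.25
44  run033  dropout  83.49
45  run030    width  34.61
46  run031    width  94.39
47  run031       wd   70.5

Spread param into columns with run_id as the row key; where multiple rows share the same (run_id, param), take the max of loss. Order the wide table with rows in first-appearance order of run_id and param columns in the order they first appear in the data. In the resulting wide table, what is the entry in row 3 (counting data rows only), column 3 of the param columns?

With rows in first-appearance order of run_id, row 3 is run_id=run029. param columns in first-appearance order: lr, dropout, wd, width; column 3 is wd.
Long rows with run_id=run029, param=wd: max(9.63, 90.82) = 90.82.

90.82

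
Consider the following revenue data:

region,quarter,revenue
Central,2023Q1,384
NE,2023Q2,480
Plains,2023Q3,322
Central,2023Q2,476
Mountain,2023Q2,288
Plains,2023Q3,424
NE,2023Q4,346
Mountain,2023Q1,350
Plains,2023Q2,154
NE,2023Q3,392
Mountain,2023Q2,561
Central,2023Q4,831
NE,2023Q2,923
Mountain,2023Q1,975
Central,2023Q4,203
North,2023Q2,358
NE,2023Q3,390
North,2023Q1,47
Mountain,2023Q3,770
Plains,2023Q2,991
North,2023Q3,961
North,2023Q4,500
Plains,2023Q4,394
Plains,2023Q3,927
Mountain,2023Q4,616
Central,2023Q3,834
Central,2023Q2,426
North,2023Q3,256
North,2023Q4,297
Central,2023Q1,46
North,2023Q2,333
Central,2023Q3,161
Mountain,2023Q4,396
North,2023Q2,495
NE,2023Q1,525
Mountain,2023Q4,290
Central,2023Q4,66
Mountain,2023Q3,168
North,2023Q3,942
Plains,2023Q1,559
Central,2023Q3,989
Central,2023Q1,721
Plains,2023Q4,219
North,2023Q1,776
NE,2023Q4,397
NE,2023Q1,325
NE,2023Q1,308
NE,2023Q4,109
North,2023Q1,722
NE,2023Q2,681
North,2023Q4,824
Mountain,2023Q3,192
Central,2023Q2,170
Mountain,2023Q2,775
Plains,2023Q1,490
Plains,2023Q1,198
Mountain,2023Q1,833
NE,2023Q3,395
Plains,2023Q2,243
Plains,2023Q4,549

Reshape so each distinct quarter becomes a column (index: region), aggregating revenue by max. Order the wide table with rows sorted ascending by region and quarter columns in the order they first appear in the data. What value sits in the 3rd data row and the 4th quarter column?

397

With rows sorted ascending by region, row 3 is region=NE. quarter columns in first-appearance order: 2023Q1, 2023Q2, 2023Q3, 2023Q4; column 4 is 2023Q4.
Long rows with region=NE, quarter=2023Q4: max(346, 397, 109) = 397.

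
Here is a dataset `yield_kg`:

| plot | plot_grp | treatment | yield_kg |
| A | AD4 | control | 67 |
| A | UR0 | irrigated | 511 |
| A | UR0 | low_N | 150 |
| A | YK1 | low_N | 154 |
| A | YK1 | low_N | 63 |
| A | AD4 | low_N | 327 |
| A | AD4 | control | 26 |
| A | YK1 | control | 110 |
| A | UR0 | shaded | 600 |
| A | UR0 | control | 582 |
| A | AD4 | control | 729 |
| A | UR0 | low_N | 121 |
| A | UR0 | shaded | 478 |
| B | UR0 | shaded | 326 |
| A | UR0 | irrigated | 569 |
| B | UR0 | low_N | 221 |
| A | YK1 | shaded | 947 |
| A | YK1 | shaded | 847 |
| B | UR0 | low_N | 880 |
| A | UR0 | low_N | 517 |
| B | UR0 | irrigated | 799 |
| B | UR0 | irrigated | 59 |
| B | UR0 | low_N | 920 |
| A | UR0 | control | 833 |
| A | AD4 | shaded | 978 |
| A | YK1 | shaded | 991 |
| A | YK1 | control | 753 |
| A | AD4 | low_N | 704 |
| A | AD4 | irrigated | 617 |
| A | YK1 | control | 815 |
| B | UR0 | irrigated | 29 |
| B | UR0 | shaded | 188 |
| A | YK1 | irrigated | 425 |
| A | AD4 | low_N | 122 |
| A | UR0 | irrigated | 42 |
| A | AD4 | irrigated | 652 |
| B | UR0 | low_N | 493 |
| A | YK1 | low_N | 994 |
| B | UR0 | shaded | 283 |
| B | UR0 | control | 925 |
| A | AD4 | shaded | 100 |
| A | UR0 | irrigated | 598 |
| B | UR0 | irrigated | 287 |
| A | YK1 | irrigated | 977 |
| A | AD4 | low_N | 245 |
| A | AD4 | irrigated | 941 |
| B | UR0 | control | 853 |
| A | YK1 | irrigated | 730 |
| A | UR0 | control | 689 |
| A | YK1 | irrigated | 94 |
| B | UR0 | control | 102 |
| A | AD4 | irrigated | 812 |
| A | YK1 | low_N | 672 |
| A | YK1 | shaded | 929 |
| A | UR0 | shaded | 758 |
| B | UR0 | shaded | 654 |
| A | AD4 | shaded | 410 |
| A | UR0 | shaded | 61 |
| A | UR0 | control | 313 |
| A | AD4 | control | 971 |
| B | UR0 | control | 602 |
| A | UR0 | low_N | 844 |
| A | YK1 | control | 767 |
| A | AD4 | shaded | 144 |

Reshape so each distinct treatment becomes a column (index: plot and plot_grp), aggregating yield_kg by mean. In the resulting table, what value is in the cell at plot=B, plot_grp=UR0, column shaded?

Rows with plot=B, plot_grp=UR0 and treatment=shaded: yield_kg values are 326, 188, 283, 654.
(326 + 188 + 283 + 654) / 4 = 362.75.

362.75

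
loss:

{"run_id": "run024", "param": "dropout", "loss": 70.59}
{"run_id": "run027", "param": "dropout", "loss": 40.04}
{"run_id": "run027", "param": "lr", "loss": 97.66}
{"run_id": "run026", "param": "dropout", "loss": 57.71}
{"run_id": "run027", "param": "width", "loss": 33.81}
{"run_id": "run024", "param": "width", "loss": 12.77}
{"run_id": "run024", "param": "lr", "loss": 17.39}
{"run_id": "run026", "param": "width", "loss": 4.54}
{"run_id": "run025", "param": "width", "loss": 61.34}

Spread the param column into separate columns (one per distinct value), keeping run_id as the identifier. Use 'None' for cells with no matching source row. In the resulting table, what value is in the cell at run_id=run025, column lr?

None

No long-format row has run_id=run025 and param=lr, so the cell is None.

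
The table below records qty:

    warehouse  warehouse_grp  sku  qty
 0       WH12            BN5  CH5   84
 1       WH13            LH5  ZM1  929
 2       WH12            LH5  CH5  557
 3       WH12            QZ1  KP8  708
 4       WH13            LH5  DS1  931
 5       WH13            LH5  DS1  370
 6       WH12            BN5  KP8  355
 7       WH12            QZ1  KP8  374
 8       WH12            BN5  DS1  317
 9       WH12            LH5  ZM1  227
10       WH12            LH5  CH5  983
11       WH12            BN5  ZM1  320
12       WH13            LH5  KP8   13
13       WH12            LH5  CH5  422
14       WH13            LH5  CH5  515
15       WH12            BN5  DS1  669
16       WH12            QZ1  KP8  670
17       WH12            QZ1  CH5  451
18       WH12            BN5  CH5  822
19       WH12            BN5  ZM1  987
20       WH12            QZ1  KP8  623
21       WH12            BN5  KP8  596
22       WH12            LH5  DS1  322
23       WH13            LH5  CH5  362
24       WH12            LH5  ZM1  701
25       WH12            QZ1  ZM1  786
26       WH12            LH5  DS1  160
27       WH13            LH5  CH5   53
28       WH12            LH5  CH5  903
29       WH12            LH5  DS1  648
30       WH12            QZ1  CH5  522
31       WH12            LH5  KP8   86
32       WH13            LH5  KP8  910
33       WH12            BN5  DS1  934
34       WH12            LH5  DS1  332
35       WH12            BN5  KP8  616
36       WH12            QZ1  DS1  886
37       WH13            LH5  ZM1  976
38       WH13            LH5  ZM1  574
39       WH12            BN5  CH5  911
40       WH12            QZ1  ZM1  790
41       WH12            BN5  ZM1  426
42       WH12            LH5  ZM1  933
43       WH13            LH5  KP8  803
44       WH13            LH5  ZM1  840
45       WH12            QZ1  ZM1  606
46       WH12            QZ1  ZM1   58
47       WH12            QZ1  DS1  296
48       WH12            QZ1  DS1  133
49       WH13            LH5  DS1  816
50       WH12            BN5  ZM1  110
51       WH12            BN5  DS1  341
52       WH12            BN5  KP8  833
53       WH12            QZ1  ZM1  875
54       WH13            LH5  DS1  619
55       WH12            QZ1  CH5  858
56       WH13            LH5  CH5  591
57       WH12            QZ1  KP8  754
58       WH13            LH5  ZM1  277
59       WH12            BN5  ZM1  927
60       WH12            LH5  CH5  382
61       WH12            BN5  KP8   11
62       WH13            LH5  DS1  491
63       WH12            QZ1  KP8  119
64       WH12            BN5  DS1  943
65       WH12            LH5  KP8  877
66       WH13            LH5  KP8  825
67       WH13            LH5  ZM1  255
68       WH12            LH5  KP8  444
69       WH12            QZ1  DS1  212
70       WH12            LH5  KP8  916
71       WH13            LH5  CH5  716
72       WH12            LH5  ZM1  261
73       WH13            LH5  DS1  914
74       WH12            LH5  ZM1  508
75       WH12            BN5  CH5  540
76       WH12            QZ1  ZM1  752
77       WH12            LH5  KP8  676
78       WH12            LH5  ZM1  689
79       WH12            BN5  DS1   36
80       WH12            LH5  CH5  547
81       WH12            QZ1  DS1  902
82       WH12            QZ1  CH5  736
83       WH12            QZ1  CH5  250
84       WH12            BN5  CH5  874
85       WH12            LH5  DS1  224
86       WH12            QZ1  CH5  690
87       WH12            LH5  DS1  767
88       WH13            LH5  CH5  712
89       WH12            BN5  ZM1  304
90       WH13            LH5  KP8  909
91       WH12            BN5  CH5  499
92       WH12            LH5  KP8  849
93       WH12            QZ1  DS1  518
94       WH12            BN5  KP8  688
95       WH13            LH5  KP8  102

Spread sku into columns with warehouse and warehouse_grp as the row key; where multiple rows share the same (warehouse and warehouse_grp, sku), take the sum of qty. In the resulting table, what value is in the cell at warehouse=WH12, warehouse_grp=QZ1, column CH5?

Rows with warehouse=WH12, warehouse_grp=QZ1 and sku=CH5: qty values are 451, 522, 858, 736, 250, 690.
451 + 522 + 858 + 736 + 250 + 690 = 3507.

3507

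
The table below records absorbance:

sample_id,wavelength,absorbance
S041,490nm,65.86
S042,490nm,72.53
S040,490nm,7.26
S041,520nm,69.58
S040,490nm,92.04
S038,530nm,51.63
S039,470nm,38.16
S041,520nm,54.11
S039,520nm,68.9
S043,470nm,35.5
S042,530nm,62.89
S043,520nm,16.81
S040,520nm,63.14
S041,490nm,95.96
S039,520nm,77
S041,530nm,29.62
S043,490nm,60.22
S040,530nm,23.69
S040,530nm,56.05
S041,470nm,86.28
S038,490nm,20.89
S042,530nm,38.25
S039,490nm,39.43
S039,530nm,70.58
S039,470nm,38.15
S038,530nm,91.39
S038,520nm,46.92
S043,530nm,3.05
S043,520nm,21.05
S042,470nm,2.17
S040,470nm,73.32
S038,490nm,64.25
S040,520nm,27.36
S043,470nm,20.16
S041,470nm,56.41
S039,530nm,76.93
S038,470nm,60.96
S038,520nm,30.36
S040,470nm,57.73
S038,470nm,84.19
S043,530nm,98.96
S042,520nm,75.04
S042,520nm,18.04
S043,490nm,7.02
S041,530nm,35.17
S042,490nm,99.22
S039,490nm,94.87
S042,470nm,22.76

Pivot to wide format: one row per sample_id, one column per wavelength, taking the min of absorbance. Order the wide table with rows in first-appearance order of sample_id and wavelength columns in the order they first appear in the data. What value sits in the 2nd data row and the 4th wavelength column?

With rows in first-appearance order of sample_id, row 2 is sample_id=S042. wavelength columns in first-appearance order: 490nm, 520nm, 530nm, 470nm; column 4 is 470nm.
Long rows with sample_id=S042, wavelength=470nm: min(2.17, 22.76) = 2.17.

2.17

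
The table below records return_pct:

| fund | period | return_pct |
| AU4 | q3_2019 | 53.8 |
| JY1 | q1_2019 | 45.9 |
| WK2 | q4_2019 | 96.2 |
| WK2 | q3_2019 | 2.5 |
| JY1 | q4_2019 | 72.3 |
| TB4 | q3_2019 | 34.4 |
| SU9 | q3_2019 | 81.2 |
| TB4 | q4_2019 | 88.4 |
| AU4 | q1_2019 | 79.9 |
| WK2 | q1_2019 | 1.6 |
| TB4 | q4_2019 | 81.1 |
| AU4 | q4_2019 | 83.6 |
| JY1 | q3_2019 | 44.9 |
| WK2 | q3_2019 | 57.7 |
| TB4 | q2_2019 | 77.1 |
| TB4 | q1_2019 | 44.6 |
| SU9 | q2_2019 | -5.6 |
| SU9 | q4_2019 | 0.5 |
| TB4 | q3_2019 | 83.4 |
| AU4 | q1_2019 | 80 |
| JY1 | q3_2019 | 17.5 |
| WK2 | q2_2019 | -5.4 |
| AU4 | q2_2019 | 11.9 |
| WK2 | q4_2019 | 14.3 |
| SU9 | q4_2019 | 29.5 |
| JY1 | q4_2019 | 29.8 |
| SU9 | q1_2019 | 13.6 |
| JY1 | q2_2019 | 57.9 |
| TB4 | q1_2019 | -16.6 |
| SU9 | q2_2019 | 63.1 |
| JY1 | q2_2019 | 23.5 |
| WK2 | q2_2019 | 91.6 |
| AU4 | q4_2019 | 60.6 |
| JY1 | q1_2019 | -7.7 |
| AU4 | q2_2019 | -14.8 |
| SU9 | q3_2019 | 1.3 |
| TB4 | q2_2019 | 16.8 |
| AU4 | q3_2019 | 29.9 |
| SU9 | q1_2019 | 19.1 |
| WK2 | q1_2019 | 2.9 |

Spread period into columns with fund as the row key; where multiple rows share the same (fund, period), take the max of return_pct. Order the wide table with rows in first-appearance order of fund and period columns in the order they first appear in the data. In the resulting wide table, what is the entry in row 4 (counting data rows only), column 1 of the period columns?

83.4

With rows in first-appearance order of fund, row 4 is fund=TB4. period columns in first-appearance order: q3_2019, q1_2019, q4_2019, q2_2019; column 1 is q3_2019.
Long rows with fund=TB4, period=q3_2019: max(34.4, 83.4) = 83.4.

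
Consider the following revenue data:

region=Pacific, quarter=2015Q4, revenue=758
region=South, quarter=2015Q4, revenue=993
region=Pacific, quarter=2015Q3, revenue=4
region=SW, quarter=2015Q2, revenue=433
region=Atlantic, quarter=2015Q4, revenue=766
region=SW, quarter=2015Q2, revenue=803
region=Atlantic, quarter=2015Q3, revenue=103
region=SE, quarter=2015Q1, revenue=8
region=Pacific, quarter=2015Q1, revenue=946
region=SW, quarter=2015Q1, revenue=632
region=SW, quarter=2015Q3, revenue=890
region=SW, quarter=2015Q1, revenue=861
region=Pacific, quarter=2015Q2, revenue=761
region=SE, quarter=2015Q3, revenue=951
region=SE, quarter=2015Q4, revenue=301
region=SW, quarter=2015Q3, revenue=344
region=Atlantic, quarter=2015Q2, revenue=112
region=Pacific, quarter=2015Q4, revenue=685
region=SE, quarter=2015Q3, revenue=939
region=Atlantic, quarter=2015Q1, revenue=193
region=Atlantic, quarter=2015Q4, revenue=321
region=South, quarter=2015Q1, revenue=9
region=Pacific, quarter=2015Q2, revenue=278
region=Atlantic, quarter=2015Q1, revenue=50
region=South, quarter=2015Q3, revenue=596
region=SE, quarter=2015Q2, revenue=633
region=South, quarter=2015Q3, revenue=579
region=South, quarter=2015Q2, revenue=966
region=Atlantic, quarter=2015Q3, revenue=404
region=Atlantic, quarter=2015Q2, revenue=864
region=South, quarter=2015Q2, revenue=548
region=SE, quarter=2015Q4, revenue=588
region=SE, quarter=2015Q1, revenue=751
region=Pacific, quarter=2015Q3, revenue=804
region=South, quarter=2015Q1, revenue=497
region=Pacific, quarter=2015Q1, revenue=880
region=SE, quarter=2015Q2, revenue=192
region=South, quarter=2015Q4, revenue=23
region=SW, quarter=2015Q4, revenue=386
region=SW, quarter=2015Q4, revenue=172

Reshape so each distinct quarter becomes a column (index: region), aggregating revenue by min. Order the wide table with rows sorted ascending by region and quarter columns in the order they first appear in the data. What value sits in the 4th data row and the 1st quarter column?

With rows sorted ascending by region, row 4 is region=SW. quarter columns in first-appearance order: 2015Q4, 2015Q3, 2015Q2, 2015Q1; column 1 is 2015Q4.
Long rows with region=SW, quarter=2015Q4: min(386, 172) = 172.

172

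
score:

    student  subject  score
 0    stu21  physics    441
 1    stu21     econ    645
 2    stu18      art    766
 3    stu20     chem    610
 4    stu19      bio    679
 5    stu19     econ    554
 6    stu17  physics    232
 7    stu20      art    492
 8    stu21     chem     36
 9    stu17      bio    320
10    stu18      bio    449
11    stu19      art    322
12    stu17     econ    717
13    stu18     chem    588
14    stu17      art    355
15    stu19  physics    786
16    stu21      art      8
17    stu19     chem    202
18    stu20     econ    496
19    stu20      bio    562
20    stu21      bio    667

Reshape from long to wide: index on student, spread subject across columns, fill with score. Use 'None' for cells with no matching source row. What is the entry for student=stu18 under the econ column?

No long-format row has student=stu18 and subject=econ, so the cell is None.

None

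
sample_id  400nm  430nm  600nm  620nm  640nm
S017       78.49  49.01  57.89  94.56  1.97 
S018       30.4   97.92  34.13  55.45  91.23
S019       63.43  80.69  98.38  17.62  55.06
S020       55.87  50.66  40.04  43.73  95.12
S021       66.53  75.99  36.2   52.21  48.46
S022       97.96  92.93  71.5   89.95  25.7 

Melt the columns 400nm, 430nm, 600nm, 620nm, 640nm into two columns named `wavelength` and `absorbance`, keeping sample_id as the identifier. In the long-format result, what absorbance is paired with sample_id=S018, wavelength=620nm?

Unpivoting turns each (sample_id, wide-column) pair into one long row.
The wide cell at row S018, column 620nm holds 55.45, so the long row (S018, 620nm) has absorbance=55.45.

55.45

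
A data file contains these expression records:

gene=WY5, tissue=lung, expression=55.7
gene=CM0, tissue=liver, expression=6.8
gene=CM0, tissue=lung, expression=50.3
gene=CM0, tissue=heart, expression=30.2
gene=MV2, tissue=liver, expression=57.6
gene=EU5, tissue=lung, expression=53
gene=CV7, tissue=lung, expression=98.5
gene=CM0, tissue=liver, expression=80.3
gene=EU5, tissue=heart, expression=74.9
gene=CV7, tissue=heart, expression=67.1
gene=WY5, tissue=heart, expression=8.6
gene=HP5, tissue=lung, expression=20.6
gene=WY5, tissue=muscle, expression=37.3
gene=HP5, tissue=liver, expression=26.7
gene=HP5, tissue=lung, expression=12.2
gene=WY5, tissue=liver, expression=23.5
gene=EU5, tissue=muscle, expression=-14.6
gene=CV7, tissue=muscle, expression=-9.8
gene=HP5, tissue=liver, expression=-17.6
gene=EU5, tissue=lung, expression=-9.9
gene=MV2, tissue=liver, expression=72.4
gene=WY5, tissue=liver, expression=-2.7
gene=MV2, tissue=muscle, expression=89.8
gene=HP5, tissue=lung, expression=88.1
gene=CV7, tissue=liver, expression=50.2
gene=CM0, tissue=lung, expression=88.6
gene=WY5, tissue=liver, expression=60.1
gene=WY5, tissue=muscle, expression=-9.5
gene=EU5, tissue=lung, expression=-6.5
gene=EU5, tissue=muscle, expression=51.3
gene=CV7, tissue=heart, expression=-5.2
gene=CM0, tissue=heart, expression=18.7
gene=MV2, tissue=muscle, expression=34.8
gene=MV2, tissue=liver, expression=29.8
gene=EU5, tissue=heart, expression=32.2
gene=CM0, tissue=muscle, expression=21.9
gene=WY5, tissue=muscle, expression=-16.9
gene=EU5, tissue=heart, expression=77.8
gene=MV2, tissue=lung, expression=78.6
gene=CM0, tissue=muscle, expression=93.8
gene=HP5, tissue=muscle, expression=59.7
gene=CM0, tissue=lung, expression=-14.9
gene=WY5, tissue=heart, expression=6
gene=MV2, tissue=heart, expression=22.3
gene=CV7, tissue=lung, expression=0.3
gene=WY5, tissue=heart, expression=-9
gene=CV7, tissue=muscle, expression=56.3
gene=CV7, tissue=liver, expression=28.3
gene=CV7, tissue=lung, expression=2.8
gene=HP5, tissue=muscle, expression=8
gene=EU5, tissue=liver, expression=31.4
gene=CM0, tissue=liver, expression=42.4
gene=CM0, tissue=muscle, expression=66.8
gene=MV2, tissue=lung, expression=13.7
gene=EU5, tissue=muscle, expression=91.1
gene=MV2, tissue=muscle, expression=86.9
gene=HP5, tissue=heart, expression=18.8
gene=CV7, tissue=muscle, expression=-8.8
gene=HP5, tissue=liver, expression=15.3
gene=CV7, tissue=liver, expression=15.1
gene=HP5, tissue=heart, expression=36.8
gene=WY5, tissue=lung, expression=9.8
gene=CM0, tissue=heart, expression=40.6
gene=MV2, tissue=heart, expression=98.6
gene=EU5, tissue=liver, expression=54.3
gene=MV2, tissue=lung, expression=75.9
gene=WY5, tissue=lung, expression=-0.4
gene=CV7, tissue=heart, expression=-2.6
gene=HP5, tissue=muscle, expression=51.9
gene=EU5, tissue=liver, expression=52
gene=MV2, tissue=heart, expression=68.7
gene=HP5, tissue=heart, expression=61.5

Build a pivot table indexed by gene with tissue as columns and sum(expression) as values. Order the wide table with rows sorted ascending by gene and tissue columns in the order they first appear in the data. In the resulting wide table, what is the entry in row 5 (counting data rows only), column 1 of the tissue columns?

168.2

With rows sorted ascending by gene, row 5 is gene=MV2. tissue columns in first-appearance order: lung, liver, heart, muscle; column 1 is lung.
Long rows with gene=MV2, tissue=lung: 78.6 + 13.7 + 75.9 = 168.2.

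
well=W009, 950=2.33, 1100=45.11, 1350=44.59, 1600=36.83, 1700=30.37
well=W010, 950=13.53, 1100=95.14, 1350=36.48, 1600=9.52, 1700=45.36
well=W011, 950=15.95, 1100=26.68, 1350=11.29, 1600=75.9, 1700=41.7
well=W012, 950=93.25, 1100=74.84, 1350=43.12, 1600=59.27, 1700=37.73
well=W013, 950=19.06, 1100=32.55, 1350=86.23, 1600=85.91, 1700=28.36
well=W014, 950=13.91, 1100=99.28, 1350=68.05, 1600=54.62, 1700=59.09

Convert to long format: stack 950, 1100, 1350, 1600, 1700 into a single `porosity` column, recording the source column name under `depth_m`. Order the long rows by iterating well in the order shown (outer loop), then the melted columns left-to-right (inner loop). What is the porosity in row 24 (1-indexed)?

30 rows total (6 × 5). Row 24: index ⌊(24-1)/5⌋ = 4 into well → W013; (24-1) mod 5 = 3 into the melted columns → 1600.
So row 24 is (W013, 1600, 85.91); porosity = 85.91.

85.91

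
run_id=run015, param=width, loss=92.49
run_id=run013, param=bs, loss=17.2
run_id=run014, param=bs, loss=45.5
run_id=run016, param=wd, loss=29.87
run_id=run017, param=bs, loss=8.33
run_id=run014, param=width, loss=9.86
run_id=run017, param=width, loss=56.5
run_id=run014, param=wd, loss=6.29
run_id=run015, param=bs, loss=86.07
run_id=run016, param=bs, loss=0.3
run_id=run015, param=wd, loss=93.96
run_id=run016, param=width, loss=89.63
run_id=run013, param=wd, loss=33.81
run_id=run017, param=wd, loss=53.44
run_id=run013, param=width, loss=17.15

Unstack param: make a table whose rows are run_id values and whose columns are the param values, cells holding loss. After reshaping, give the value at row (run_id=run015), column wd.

93.96

Wide layout: rows indexed by run_id, columns are the 3 distinct param values (width, bs, wd).
Cell (run_id=run015, param=wd) draws from the long row where run_id=run015 and param=wd, which has loss=93.96.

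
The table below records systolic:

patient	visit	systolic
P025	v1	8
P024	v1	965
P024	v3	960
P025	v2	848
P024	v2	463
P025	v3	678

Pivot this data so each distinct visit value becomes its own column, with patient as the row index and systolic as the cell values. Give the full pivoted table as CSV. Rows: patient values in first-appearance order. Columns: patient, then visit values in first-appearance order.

Columns: patient plus the 3 distinct visit values (v1, v3, v2).
For example, row P025 column v1 takes systolic=8 from the long row (P025, v1).

patient,v1,v3,v2
P025,8,678,848
P024,965,960,463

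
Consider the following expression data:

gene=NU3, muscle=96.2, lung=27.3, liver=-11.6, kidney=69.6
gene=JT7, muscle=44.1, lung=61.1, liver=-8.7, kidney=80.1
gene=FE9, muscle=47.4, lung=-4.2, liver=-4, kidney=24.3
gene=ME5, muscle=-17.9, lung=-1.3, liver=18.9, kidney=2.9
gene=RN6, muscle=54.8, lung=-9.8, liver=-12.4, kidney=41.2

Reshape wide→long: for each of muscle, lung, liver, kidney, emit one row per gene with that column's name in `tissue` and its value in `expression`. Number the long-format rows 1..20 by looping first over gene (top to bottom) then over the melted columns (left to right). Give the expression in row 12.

24.3

20 rows total (5 × 4). Row 12: index ⌊(12-1)/4⌋ = 2 into gene → FE9; (12-1) mod 4 = 3 into the melted columns → kidney.
So row 12 is (FE9, kidney, 24.3); expression = 24.3.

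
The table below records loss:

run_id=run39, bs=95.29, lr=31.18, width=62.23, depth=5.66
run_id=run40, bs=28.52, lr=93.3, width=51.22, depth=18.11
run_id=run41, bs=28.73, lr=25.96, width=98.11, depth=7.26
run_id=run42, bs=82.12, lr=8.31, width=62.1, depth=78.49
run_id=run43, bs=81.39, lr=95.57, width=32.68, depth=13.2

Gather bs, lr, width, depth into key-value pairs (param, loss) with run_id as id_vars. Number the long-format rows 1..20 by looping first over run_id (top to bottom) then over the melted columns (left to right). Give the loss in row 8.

18.11

20 rows total (5 × 4). Row 8: index ⌊(8-1)/4⌋ = 1 into run_id → run40; (8-1) mod 4 = 3 into the melted columns → depth.
So row 8 is (run40, depth, 18.11); loss = 18.11.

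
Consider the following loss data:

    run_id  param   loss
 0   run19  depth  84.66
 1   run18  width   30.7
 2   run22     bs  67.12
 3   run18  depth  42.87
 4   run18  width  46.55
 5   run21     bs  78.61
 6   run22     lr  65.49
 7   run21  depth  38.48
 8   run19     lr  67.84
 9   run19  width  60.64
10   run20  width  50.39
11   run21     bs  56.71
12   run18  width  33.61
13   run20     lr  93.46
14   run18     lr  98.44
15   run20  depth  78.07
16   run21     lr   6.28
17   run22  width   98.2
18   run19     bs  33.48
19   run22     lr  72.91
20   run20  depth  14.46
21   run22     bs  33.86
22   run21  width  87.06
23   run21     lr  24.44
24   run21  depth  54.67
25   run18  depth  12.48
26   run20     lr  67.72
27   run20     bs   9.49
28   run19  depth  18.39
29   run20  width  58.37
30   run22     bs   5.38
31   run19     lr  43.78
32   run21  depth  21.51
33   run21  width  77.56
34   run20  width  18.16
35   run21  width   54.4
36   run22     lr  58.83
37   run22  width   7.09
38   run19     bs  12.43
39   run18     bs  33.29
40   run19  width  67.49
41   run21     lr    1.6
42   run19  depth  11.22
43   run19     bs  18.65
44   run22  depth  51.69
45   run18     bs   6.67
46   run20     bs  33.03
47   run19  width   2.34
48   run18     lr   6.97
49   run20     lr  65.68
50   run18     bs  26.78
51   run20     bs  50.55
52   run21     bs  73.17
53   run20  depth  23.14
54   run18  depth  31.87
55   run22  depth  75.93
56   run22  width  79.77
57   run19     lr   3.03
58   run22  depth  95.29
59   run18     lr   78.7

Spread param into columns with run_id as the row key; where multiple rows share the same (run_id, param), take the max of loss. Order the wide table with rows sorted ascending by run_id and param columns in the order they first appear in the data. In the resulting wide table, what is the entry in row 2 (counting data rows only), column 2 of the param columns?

67.49

With rows sorted ascending by run_id, row 2 is run_id=run19. param columns in first-appearance order: depth, width, bs, lr; column 2 is width.
Long rows with run_id=run19, param=width: max(60.64, 67.49, 2.34) = 67.49.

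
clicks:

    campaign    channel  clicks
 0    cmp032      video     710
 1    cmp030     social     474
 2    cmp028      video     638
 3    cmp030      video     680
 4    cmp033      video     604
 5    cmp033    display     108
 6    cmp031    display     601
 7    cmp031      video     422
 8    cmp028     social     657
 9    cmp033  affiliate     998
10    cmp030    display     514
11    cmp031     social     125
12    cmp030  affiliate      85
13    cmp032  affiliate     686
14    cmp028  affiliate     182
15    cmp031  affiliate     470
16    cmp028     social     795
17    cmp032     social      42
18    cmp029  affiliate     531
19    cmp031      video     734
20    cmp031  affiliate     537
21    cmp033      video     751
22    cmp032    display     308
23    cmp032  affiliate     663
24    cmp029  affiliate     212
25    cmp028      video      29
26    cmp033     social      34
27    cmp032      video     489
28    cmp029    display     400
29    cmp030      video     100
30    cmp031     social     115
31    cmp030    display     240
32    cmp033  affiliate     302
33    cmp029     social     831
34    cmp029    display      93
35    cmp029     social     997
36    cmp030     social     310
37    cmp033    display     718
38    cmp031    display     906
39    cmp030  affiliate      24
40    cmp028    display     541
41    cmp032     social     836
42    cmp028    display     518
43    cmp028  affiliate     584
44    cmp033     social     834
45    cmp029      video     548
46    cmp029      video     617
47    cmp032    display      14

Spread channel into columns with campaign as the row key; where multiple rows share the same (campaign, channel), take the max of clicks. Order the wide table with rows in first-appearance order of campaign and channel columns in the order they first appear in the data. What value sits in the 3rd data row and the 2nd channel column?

795

With rows in first-appearance order of campaign, row 3 is campaign=cmp028. channel columns in first-appearance order: video, social, display, affiliate; column 2 is social.
Long rows with campaign=cmp028, channel=social: max(657, 795) = 795.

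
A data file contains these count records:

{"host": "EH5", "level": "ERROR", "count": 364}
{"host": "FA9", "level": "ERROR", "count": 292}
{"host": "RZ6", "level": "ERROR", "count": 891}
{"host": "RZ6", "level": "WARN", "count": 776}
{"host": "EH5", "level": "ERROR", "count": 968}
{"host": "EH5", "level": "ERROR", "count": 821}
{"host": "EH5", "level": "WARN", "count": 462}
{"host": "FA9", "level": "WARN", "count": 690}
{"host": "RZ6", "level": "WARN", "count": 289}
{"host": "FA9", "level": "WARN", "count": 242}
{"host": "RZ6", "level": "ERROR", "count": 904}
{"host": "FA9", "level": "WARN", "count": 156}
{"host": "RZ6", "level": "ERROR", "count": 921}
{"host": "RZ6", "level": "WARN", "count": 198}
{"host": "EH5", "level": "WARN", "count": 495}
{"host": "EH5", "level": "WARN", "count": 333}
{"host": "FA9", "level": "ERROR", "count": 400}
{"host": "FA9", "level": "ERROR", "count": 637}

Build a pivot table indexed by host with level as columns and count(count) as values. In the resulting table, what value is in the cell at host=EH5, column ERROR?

3

Rows with host=EH5 and level=ERROR: count values are 364, 968, 821.
3 rows match — count = 3.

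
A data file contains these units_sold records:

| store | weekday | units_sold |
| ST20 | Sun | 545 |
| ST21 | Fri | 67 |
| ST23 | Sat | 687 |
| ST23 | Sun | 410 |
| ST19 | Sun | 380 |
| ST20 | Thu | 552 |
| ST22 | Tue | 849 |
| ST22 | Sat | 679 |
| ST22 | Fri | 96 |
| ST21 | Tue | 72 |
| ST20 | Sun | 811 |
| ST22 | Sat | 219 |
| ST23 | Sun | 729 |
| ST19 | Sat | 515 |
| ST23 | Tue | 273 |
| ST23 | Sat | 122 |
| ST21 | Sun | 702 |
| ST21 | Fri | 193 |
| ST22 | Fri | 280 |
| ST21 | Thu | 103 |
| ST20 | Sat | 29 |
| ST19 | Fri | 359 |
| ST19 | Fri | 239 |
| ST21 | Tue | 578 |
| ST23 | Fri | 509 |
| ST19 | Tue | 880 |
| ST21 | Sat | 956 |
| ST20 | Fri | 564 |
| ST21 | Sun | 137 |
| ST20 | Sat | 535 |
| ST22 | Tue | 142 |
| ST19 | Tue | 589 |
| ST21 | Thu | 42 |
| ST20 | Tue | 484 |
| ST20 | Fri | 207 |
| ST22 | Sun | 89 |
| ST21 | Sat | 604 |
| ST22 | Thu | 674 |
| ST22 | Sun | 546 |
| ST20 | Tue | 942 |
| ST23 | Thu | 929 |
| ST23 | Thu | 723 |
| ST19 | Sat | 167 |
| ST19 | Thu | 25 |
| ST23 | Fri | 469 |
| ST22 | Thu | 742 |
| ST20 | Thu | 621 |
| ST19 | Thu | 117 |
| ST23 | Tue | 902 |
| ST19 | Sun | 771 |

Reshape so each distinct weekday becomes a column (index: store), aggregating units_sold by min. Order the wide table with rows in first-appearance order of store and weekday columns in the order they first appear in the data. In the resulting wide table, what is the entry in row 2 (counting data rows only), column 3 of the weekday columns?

With rows in first-appearance order of store, row 2 is store=ST21. weekday columns in first-appearance order: Sun, Fri, Sat, Thu, Tue; column 3 is Sat.
Long rows with store=ST21, weekday=Sat: min(956, 604) = 604.

604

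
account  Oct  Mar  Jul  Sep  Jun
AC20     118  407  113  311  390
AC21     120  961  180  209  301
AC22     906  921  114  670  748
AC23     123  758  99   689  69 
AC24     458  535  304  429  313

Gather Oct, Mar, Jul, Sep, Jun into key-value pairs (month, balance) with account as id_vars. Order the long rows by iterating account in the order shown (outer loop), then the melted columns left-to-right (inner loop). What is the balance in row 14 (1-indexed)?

25 rows total (5 × 5). Row 14: index ⌊(14-1)/5⌋ = 2 into account → AC22; (14-1) mod 5 = 3 into the melted columns → Sep.
So row 14 is (AC22, Sep, 670); balance = 670.

670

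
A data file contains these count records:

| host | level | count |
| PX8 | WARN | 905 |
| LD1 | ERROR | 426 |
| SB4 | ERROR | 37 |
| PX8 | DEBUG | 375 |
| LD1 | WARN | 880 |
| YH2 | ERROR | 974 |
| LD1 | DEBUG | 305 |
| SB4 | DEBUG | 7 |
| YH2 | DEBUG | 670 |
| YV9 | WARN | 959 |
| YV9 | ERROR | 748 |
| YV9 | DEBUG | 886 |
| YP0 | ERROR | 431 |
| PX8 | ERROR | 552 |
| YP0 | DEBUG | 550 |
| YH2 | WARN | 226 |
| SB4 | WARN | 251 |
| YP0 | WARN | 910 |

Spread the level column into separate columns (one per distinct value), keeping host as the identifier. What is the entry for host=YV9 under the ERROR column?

Wide layout: rows indexed by host, columns are the 3 distinct level values (WARN, ERROR, DEBUG).
Cell (host=YV9, level=ERROR) draws from the long row where host=YV9 and level=ERROR, which has count=748.

748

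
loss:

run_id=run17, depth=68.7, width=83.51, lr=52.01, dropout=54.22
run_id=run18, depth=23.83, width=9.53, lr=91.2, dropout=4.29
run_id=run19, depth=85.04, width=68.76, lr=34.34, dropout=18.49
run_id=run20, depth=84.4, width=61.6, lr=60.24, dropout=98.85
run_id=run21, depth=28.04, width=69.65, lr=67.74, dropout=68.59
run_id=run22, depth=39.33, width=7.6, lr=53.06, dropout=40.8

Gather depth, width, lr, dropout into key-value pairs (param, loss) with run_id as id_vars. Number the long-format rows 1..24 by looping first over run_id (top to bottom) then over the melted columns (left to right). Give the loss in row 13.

24 rows total (6 × 4). Row 13: index ⌊(13-1)/4⌋ = 3 into run_id → run20; (13-1) mod 4 = 0 into the melted columns → depth.
So row 13 is (run20, depth, 84.4); loss = 84.4.

84.4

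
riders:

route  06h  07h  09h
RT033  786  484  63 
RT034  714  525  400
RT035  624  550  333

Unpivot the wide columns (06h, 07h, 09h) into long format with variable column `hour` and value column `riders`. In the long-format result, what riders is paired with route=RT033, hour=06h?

786

Unpivoting turns each (route, wide-column) pair into one long row.
The wide cell at row RT033, column 06h holds 786, so the long row (RT033, 06h) has riders=786.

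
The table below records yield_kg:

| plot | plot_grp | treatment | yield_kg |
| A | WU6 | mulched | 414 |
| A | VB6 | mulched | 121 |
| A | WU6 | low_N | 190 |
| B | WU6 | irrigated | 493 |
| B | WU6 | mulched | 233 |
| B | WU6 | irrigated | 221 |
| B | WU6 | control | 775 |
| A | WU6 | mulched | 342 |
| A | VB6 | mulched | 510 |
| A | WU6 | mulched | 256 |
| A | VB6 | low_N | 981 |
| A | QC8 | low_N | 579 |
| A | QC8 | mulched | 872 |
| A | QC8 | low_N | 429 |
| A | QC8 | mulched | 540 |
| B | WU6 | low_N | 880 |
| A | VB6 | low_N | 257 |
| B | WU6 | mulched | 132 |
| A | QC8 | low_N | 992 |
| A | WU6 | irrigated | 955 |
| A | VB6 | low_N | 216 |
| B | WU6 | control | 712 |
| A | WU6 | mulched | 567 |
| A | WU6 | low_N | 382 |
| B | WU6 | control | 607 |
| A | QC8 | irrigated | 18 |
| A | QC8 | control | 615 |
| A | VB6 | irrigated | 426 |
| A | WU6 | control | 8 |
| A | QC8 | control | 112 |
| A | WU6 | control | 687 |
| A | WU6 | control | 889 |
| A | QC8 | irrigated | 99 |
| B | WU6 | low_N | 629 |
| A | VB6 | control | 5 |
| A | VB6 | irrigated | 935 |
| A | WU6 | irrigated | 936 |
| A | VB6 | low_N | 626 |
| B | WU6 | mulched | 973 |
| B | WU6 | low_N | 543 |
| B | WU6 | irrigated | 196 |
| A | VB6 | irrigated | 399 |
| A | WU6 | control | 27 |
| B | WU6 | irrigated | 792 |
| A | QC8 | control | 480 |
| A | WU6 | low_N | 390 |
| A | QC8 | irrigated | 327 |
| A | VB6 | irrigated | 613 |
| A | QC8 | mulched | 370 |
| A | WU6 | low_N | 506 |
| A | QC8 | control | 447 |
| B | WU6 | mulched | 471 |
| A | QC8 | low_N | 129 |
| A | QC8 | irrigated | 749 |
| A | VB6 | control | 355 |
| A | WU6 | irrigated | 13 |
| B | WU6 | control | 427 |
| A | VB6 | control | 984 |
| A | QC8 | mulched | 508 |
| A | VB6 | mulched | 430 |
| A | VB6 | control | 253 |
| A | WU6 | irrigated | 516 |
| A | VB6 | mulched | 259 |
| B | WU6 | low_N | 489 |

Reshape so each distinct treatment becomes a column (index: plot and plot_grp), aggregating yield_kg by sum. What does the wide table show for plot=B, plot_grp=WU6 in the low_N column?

Rows with plot=B, plot_grp=WU6 and treatment=low_N: yield_kg values are 880, 629, 543, 489.
880 + 629 + 543 + 489 = 2541.

2541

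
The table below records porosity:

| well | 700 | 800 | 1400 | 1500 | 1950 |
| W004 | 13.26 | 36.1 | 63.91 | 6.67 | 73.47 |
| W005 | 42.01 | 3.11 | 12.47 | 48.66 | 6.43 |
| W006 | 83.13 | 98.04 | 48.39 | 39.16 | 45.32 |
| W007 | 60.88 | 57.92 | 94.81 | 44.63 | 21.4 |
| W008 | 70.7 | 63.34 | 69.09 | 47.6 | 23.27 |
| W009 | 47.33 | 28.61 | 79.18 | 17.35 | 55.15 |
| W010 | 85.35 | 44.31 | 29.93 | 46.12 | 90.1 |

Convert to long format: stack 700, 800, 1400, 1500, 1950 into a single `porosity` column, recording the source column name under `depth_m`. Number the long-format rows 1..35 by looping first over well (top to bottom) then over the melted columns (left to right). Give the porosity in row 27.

28.61

35 rows total (7 × 5). Row 27: index ⌊(27-1)/5⌋ = 5 into well → W009; (27-1) mod 5 = 1 into the melted columns → 800.
So row 27 is (W009, 800, 28.61); porosity = 28.61.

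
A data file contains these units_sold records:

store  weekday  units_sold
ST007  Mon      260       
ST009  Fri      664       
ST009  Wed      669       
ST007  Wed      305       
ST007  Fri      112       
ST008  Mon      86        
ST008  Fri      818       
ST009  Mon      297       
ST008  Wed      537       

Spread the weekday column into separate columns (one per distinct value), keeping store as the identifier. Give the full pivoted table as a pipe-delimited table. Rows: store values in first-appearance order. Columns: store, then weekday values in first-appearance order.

Columns: store plus the 3 distinct weekday values (Mon, Fri, Wed).
For example, row ST007 column Mon takes units_sold=260 from the long row (ST007, Mon).

| store | Mon | Fri | Wed |
| ST007 | 260 | 112 | 305 |
| ST009 | 297 | 664 | 669 |
| ST008 | 86 | 818 | 537 |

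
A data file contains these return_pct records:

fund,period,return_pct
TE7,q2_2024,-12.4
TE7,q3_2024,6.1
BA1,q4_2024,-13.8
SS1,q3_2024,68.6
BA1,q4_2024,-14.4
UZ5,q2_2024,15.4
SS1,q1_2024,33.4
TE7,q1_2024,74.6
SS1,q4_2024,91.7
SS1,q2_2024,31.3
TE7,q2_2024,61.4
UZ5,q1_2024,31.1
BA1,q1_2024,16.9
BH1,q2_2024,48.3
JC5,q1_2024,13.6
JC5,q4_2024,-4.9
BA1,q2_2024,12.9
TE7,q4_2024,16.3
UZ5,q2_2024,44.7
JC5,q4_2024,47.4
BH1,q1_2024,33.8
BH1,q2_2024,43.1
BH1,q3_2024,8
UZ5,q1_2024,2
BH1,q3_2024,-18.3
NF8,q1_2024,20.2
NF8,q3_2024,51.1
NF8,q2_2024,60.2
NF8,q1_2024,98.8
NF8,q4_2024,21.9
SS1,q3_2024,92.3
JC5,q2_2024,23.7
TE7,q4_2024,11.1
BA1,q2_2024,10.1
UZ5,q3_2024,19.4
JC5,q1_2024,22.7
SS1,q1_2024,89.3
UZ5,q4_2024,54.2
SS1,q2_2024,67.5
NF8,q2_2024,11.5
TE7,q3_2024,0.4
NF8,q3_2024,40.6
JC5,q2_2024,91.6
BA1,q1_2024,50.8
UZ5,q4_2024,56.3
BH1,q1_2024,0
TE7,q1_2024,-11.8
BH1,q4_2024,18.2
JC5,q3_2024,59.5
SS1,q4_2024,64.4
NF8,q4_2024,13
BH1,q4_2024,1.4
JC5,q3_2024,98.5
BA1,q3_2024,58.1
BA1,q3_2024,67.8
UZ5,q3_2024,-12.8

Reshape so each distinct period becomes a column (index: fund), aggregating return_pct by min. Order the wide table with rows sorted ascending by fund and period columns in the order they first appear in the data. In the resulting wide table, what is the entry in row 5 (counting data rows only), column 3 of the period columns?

64.4

With rows sorted ascending by fund, row 5 is fund=SS1. period columns in first-appearance order: q2_2024, q3_2024, q4_2024, q1_2024; column 3 is q4_2024.
Long rows with fund=SS1, period=q4_2024: min(91.7, 64.4) = 64.4.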